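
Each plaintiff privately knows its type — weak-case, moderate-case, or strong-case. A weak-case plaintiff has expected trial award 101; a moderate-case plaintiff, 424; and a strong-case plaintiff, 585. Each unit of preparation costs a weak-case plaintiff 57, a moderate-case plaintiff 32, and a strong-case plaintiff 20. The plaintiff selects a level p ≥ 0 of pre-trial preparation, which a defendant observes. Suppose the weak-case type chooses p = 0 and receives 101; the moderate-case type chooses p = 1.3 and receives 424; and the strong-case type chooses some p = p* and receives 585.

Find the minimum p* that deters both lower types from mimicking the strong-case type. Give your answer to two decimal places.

8.49

Moderate-case type (on-path payoff 424 − 32×1.3 = 382.4) won't mimic when 382.4 ≥ 585 − 32·p*, i.e. p* ≥ 6.33.
Weak-case type (on-path payoff 101) won't mimic when 101 ≥ 585 − 57·p*, i.e. p* ≥ 8.49.
Both must hold, so p* = max(8.49, 6.33) = 8.49. The weak-case type's constraint binds.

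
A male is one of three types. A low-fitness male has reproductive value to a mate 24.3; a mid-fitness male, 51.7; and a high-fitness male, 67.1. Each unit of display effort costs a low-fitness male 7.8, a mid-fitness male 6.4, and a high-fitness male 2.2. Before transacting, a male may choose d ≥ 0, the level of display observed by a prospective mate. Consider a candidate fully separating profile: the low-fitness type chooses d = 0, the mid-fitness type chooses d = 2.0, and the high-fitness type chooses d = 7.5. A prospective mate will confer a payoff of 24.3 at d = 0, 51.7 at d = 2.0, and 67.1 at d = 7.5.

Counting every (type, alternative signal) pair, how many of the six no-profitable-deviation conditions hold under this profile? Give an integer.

5

High-fitness (own payoff 67.1 − 2.2×7.5 = 50.6): to d=0 gives 24.3 → no gain ✓; to d=2.0 gives 51.7 − 2.2×2.0 = 47.3 → no gain ✓.
Low-fitness (own payoff 24.3): to d=2.0 gives 51.7 − 7.8×2.0 = 36.1 → profitable ✗; to d=7.5 gives 67.1 − 7.8×7.5 = 8.6 → no gain ✓.
Mid-fitness (own payoff 51.7 − 6.4×2.0 = 38.9): to d=0 gives 24.3 → no gain ✓; to d=7.5 gives 67.1 − 6.4×7.5 = 19.1 → no gain ✓.
5 of the 6 constraints hold; not an equilibrium.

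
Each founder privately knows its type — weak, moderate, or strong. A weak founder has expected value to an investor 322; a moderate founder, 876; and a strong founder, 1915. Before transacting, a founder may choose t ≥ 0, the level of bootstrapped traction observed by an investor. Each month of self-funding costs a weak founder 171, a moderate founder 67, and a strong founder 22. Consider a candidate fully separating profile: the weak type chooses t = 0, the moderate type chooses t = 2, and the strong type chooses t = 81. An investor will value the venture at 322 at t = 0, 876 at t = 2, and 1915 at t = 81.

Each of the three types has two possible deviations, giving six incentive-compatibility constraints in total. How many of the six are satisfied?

3

Moderate (own payoff 876 − 67×2 = 742): to t=0 gives 322 → no gain ✓; to t=81 gives 1915 − 67×81 = -3512 → no gain ✓.
Weak (own payoff 322): to t=2 gives 876 − 171×2 = 534 → profitable ✗; to t=81 gives 1915 − 171×81 = -11936 → no gain ✓.
Strong (own payoff 1915 − 22×81 = 133): to t=0 gives 322 → profitable ✗; to t=2 gives 876 − 22×2 = 832 → profitable ✗.
3 of the 6 constraints hold; not an equilibrium.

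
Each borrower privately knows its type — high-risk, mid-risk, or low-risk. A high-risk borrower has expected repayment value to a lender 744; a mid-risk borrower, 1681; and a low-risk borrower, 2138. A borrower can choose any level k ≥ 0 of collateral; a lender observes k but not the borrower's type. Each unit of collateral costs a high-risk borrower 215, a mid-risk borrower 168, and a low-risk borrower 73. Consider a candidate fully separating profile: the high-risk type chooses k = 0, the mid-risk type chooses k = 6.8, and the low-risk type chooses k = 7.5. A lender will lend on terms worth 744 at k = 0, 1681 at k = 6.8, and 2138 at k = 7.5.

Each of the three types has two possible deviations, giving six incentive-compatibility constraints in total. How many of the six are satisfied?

4

Mid-risk (own payoff 1681 − 168×6.8 = 538.6): to k=0 gives 744 → profitable ✗; to k=7.5 gives 2138 − 168×7.5 = 878 → profitable ✗.
High-risk (own payoff 744): to k=6.8 gives 1681 − 215×6.8 = 219 → no gain ✓; to k=7.5 gives 2138 − 215×7.5 = 525.5 → no gain ✓.
Low-risk (own payoff 2138 − 73×7.5 = 1590.5): to k=0 gives 744 → no gain ✓; to k=6.8 gives 1681 − 73×6.8 = 1184.6 → no gain ✓.
4 of the 6 constraints hold; not an equilibrium.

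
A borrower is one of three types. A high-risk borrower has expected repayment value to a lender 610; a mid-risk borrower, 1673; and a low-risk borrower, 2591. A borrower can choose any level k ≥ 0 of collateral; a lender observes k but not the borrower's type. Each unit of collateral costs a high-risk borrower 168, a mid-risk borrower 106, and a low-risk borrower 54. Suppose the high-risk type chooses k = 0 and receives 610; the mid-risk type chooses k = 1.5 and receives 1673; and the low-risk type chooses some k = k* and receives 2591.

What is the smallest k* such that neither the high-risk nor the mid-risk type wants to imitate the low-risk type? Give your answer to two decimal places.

11.79

High-risk type (on-path payoff 610) won't mimic when 610 ≥ 2591 − 168·k*, i.e. k* ≥ 11.79.
Mid-risk type (on-path payoff 1673 − 106×1.5 = 1514) won't mimic when 1514 ≥ 2591 − 106·k*, i.e. k* ≥ 10.16.
Both must hold, so k* = max(11.79, 10.16) = 11.79. The high-risk type's constraint binds.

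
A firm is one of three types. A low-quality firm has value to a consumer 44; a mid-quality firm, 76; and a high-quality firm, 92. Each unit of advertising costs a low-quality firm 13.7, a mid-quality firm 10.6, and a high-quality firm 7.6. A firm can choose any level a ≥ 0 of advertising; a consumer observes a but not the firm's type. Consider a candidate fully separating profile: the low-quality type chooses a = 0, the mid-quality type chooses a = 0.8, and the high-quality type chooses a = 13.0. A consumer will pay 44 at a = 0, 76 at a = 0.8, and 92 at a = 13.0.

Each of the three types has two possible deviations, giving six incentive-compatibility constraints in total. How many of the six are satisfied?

3

Mid-quality (own payoff 76 − 10.6×0.8 = 67.52): to a=0 gives 44 → no gain ✓; to a=13.0 gives 92 − 10.6×13.0 = -45.8 → no gain ✓.
Low-quality (own payoff 44): to a=0.8 gives 76 − 13.7×0.8 = 65.04 → profitable ✗; to a=13.0 gives 92 − 13.7×13.0 = -86.1 → no gain ✓.
High-quality (own payoff 92 − 7.6×13.0 = -6.8): to a=0 gives 44 → profitable ✗; to a=0.8 gives 76 − 7.6×0.8 = 69.92 → profitable ✗.
3 of the 6 constraints hold; not an equilibrium.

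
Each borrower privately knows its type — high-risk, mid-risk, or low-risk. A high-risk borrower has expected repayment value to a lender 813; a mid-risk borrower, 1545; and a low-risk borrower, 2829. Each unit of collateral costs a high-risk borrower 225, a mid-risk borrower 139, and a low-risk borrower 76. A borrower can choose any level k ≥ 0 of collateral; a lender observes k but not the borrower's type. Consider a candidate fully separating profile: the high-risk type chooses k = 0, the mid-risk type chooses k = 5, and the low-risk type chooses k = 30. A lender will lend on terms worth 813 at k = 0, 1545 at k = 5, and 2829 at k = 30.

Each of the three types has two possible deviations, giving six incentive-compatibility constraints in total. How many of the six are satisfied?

Mid-risk (own payoff 1545 − 139×5 = 850): to k=0 gives 813 → no gain ✓; to k=30 gives 2829 − 139×30 = -1341 → no gain ✓.
High-risk (own payoff 813): to k=5 gives 1545 − 225×5 = 420 → no gain ✓; to k=30 gives 2829 − 225×30 = -3921 → no gain ✓.
Low-risk (own payoff 2829 − 76×30 = 549): to k=0 gives 813 → profitable ✗; to k=5 gives 1545 − 76×5 = 1165 → profitable ✗.
4 of the 6 constraints hold; not an equilibrium.

4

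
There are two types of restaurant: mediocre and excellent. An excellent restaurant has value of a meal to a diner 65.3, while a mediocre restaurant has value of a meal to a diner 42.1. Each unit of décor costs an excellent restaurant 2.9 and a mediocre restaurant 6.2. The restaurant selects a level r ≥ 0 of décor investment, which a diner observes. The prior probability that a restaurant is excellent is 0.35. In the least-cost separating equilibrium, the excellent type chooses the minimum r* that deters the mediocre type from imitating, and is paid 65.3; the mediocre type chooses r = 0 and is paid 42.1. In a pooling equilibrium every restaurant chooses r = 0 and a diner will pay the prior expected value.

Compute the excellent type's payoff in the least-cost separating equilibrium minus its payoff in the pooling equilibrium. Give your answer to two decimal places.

4.23

Least-cost separating signal: r* solves 42.1 = 65.3 − 6.2·r*, so r* = (65.3 − 42.1)/6.2 ≈ 3.7419.
Excellent type's separating payoff: 65.3 − 2.9 × r* = 65.3 − 2.9 × (65.3 − 42.1)/6.2 = 65.3 − 67.28/6.2 ≈ 54.4484.
Pooling payoff: 0.35 × 65.3 + 0.65 × 42.1 = 50.22.
Difference: 54.4484 − 50.22 = 4.2284, i.e. 4.23 to two decimal places.
The excellent type prefers to separate.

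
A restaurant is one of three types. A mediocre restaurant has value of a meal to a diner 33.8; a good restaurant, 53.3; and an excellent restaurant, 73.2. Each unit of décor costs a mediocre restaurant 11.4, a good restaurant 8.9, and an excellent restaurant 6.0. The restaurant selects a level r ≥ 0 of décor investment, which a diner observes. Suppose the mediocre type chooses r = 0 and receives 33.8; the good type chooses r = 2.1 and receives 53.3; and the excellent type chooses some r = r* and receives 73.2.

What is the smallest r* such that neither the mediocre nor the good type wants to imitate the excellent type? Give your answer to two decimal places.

4.34

Mediocre type (on-path payoff 33.8) won't mimic when 33.8 ≥ 73.2 − 11.4·r*, i.e. r* ≥ 3.46.
Good type (on-path payoff 53.3 − 8.9×2.1 = 34.61) won't mimic when 34.61 ≥ 73.2 − 8.9·r*, i.e. r* ≥ 4.34.
Both must hold, so r* = max(3.46, 4.34) = 4.34. The good type's constraint binds.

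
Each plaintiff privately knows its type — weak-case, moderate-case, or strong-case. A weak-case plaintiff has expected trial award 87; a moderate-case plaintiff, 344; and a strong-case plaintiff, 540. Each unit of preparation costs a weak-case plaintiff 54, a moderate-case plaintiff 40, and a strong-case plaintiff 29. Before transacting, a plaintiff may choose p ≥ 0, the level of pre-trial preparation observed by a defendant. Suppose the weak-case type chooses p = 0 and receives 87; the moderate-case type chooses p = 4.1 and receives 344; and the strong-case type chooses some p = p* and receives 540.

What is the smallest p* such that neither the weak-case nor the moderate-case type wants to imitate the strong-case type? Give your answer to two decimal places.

Weak-case type (on-path payoff 87) won't mimic when 87 ≥ 540 − 54·p*, i.e. p* ≥ 8.39.
Moderate-case type (on-path payoff 344 − 40×4.1 = 180) won't mimic when 180 ≥ 540 − 40·p*, i.e. p* ≥ 9.00.
Both must hold, so p* = max(8.39, 9.00) = 9.00. The moderate-case type's constraint binds.

9.00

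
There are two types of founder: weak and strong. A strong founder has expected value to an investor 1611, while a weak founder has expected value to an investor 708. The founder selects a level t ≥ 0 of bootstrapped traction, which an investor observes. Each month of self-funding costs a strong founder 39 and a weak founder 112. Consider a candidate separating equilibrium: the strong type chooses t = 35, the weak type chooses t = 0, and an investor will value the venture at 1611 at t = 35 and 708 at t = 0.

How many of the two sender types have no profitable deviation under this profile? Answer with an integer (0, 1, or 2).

1

Weak type: stay at 0 → 708; mimic → 1611 − 112 × 35 = -2309. IC holds (708 ≥ -2309).
Strong type: signal → 1611 − 39 × 35 = 246; deviate to 0 → 708. IC fails (246 < 708).
1 of 2 constraints hold, so this profile is not an equilibrium.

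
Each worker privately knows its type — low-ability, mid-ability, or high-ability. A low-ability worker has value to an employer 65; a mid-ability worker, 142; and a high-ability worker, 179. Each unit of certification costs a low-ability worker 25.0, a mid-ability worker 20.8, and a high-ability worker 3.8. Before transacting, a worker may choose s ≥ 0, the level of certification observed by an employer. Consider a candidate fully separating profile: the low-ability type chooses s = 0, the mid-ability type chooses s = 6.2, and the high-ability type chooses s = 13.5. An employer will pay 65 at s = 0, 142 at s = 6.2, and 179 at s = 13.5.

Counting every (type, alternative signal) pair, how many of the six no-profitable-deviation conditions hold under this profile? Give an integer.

High-ability (own payoff 179 − 3.8×13.5 = 127.7): to s=0 gives 65 → no gain ✓; to s=6.2 gives 142 − 3.8×6.2 = 118.44 → no gain ✓.
Mid-ability (own payoff 142 − 20.8×6.2 = 13.04): to s=0 gives 65 → profitable ✗; to s=13.5 gives 179 − 20.8×13.5 = -101.8 → no gain ✓.
Low-ability (own payoff 65): to s=6.2 gives 142 − 25.0×6.2 = -13 → no gain ✓; to s=13.5 gives 179 − 25.0×13.5 = -158.5 → no gain ✓.
5 of the 6 constraints hold; not an equilibrium.

5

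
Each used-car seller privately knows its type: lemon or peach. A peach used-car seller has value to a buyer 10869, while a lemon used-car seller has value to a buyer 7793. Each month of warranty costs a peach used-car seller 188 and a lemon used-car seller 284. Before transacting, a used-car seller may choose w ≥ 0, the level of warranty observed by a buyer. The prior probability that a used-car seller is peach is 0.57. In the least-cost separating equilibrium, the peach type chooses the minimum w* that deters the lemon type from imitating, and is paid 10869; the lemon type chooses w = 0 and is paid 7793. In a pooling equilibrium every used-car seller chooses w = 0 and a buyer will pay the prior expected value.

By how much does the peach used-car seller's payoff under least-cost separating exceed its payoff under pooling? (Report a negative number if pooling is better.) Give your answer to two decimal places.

-713.55

Least-cost separating signal: w* solves 7793 = 10869 − 284·w*, so w* = (10869 − 7793)/284 ≈ 10.8310.
Peach type's separating payoff: 10869 − 188 × w* = 10869 − 188 × (10869 − 7793)/284 = 10869 − 578288/284 ≈ 8832.7746.
Pooling payoff: 0.57 × 10869 + 0.43 × 7793 = 9546.32.
Difference: 8832.7746 − 9546.32 = -713.5454, i.e. -713.55 to two decimal places.
The peach type would prefer the pooling outcome.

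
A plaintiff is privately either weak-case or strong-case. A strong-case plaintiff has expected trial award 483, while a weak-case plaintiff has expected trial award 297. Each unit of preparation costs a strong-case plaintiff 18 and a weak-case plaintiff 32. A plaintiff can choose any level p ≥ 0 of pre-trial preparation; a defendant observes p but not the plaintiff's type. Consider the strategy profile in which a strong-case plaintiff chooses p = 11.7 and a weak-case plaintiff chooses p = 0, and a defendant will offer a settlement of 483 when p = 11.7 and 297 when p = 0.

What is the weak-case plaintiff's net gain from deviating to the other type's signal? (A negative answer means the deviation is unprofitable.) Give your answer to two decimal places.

-188.40

Playing p = 0 the weak-case plaintiff receives 297.
Deviating to p = 11.7 brings payment 483 at cost 32 × 11.7 = 374.4, netting 108.6.
Gain from deviating: 108.6 − 297 = -188.40.
The gain is negative, so the weak-case type's incentive-compatibility constraint is satisfied.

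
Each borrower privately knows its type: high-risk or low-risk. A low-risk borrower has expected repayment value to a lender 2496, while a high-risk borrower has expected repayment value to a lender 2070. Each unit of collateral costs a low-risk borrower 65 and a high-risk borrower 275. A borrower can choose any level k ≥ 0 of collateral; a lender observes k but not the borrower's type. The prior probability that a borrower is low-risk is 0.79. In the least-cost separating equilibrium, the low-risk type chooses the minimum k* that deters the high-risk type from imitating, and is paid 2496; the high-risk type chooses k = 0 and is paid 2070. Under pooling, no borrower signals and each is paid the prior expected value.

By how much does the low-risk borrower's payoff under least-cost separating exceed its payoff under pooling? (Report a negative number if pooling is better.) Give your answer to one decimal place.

-11.2

Least-cost separating signal: k* solves 2070 = 2496 − 275·k*, so k* = (2496 − 2070)/275 ≈ 1.5491.
Low-risk type's separating payoff: 2496 − 65 × k* = 2496 − 65 × (2496 − 2070)/275 = 2496 − 27690/275 ≈ 2395.309.
Pooling payoff: 0.79 × 2496 + 0.21 × 2070 = 2406.54.
Difference: 2395.309 − 2406.54 = -11.231, i.e. -11.2 to one decimal place.
The low-risk type would prefer the pooling outcome.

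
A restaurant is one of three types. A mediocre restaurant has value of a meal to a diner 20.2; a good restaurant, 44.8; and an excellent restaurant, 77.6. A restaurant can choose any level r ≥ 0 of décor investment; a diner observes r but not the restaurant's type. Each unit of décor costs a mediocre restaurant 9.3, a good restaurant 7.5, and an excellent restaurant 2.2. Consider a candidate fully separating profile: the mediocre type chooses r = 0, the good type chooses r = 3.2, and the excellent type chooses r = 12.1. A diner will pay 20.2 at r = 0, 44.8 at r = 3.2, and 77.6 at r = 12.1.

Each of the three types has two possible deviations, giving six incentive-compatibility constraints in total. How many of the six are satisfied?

Good (own payoff 44.8 − 7.5×3.2 = 20.8): to r=0 gives 20.2 → no gain ✓; to r=12.1 gives 77.6 − 7.5×12.1 = -13.15 → no gain ✓.
Excellent (own payoff 77.6 − 2.2×12.1 = 50.98): to r=0 gives 20.2 → no gain ✓; to r=3.2 gives 44.8 − 2.2×3.2 = 37.76 → no gain ✓.
Mediocre (own payoff 20.2): to r=3.2 gives 44.8 − 9.3×3.2 = 15.04 → no gain ✓; to r=12.1 gives 77.6 − 9.3×12.1 = -34.93 → no gain ✓.
6 of the 6 constraints hold; this profile is a separating equilibrium.

6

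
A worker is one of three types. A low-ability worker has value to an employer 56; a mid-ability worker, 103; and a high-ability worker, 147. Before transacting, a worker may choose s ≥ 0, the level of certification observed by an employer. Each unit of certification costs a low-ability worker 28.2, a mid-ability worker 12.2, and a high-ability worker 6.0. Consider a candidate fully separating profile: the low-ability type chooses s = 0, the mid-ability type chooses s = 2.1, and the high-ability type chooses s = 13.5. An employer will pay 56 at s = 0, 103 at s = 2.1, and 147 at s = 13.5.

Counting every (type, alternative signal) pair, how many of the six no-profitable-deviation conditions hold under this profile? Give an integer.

Mid-ability (own payoff 103 − 12.2×2.1 = 77.38): to s=0 gives 56 → no gain ✓; to s=13.5 gives 147 − 12.2×13.5 = -17.7 → no gain ✓.
Low-ability (own payoff 56): to s=2.1 gives 103 − 28.2×2.1 = 43.78 → no gain ✓; to s=13.5 gives 147 − 28.2×13.5 = -233.7 → no gain ✓.
High-ability (own payoff 147 − 6.0×13.5 = 66): to s=0 gives 56 → no gain ✓; to s=2.1 gives 103 − 6.0×2.1 = 90.4 → profitable ✗.
5 of the 6 constraints hold; not an equilibrium.

5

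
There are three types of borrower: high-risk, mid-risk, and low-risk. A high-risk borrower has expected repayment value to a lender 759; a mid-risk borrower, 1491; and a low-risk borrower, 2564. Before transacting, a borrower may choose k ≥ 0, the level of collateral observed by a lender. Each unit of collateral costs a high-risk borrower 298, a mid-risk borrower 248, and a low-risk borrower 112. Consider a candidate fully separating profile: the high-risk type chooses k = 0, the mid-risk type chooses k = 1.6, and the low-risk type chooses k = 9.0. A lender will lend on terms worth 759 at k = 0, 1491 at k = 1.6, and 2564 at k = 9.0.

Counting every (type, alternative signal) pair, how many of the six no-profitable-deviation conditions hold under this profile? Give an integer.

Low-risk (own payoff 2564 − 112×9.0 = 1556): to k=0 gives 759 → no gain ✓; to k=1.6 gives 1491 − 112×1.6 = 1311.8 → no gain ✓.
Mid-risk (own payoff 1491 − 248×1.6 = 1094.2): to k=0 gives 759 → no gain ✓; to k=9.0 gives 2564 − 248×9.0 = 332 → no gain ✓.
High-risk (own payoff 759): to k=1.6 gives 1491 − 298×1.6 = 1014.2 → profitable ✗; to k=9.0 gives 2564 − 298×9.0 = -118 → no gain ✓.
5 of the 6 constraints hold; not an equilibrium.

5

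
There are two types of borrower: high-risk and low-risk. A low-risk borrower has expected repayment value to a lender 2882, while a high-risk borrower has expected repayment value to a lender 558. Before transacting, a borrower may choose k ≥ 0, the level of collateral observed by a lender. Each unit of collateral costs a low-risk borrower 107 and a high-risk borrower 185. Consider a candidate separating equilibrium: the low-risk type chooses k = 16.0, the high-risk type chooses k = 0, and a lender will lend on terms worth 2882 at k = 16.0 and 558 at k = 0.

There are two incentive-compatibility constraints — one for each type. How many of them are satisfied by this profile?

2

Low-risk type: signal → 2882 − 107 × 16.0 = 1170; deviate to 0 → 558. IC holds (1170 ≥ 558).
High-risk type: stay at 0 → 558; mimic → 2882 − 185 × 16.0 = -78. IC holds (558 ≥ -78).
2 of 2 constraints hold, so this is a separating equilibrium.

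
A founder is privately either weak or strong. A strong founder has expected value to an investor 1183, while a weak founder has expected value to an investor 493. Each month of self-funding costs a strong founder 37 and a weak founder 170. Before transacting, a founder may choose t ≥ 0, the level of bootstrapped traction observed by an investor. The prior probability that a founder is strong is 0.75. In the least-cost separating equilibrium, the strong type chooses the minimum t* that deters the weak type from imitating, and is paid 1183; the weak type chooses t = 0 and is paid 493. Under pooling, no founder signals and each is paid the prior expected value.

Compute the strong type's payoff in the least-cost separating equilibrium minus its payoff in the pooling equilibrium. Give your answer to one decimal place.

Least-cost separating signal: t* solves 493 = 1183 − 170·t*, so t* = (1183 − 493)/170 ≈ 4.0588.
Strong type's separating payoff: 1183 − 37 × t* = 1183 − 37 × (1183 − 493)/170 = 1183 − 25530/170 ≈ 1032.824.
Pooling payoff: 0.75 × 1183 + 0.25 × 493 = 1010.5.
Difference: 1032.824 − 1010.5 = 22.324, i.e. 22.3 to one decimal place.
The strong type prefers to separate.

22.3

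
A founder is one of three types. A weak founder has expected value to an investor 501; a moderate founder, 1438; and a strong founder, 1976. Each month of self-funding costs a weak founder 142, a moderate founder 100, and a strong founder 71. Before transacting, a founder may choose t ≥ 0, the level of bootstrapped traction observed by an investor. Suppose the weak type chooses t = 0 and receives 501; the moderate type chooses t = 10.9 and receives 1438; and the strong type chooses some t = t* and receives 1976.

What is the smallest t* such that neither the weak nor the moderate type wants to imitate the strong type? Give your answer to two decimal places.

Weak type (on-path payoff 501) won't mimic when 501 ≥ 1976 − 142·t*, i.e. t* ≥ 10.39.
Moderate type (on-path payoff 1438 − 100×10.9 = 348) won't mimic when 348 ≥ 1976 − 100·t*, i.e. t* ≥ 16.28.
Both must hold, so t* = max(10.39, 16.28) = 16.28. The moderate type's constraint binds.

16.28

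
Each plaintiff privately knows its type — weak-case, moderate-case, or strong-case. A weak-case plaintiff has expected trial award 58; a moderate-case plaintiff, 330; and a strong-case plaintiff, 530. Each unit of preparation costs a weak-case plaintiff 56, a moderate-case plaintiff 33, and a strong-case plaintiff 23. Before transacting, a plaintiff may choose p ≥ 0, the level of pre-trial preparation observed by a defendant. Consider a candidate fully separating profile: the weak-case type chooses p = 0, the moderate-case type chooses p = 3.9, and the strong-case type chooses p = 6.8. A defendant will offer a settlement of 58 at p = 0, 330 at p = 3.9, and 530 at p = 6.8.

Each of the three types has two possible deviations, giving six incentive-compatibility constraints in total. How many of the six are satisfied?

Moderate-case (own payoff 330 − 33×3.9 = 201.3): to p=0 gives 58 → no gain ✓; to p=6.8 gives 530 − 33×6.8 = 305.6 → profitable ✗.
Strong-case (own payoff 530 − 23×6.8 = 373.6): to p=0 gives 58 → no gain ✓; to p=3.9 gives 330 − 23×3.9 = 240.3 → no gain ✓.
Weak-case (own payoff 58): to p=3.9 gives 330 − 56×3.9 = 111.6 → profitable ✗; to p=6.8 gives 530 − 56×6.8 = 149.2 → profitable ✗.
3 of the 6 constraints hold; not an equilibrium.

3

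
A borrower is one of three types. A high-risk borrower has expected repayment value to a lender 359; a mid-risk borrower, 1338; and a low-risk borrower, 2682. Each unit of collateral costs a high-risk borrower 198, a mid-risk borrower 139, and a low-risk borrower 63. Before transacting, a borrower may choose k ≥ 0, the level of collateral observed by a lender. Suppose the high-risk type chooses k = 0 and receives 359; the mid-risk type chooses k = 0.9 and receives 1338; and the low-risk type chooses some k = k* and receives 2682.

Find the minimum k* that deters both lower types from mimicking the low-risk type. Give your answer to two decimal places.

11.73

Mid-risk type (on-path payoff 1338 − 139×0.9 = 1212.9) won't mimic when 1212.9 ≥ 2682 − 139·k*, i.e. k* ≥ 10.57.
High-risk type (on-path payoff 359) won't mimic when 359 ≥ 2682 − 198·k*, i.e. k* ≥ 11.73.
Both must hold, so k* = max(11.73, 10.57) = 11.73. The high-risk type's constraint binds.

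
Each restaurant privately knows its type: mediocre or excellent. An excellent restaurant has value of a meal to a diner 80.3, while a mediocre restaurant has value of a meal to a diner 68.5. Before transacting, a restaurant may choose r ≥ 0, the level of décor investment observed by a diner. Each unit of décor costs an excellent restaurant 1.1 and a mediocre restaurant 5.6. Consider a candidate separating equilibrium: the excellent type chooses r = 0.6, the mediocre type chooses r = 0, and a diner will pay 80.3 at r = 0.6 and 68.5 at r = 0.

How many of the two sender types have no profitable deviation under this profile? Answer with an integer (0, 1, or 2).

1

Excellent type: signal → 80.3 − 1.1 × 0.6 = 79.64; deviate to 0 → 68.5. IC holds (79.64 ≥ 68.5).
Mediocre type: stay at 0 → 68.5; mimic → 80.3 − 5.6 × 0.6 = 76.94. IC fails (68.5 < 76.94).
1 of 2 constraints hold, so this profile is not an equilibrium.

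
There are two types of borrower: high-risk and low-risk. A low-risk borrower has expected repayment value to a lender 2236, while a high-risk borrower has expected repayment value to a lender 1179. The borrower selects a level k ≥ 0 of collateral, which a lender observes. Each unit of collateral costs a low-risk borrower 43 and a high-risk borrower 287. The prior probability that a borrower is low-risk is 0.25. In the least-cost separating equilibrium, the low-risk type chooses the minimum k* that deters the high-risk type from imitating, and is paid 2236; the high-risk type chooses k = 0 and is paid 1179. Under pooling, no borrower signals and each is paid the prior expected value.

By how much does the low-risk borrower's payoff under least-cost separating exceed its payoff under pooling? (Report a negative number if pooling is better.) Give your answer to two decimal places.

Least-cost separating signal: k* solves 1179 = 2236 − 287·k*, so k* = (2236 − 1179)/287 ≈ 3.6829.
Low-risk type's separating payoff: 2236 − 43 × k* = 2236 − 43 × (2236 − 1179)/287 = 2236 − 45451/287 ≈ 2077.6341.
Pooling payoff: 0.25 × 2236 + 0.75 × 1179 = 1443.25.
Difference: 2077.6341 − 1443.25 = 634.3841, i.e. 634.38 to two decimal places.
The low-risk type prefers to separate.

634.38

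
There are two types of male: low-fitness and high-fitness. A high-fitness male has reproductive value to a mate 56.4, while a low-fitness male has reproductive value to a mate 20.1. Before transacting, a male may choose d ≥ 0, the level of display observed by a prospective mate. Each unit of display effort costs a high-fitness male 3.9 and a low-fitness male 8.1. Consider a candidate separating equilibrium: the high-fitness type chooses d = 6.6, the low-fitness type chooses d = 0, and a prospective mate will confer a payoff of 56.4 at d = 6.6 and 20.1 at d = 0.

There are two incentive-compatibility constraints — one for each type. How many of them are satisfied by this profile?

High-fitness type: signal → 56.4 − 3.9 × 6.6 = 30.66; deviate to 0 → 20.1. IC holds (30.66 ≥ 20.1).
Low-fitness type: stay at 0 → 20.1; mimic → 56.4 − 8.1 × 6.6 = 2.94. IC holds (20.1 ≥ 2.94).
2 of 2 constraints hold, so this is a separating equilibrium.

2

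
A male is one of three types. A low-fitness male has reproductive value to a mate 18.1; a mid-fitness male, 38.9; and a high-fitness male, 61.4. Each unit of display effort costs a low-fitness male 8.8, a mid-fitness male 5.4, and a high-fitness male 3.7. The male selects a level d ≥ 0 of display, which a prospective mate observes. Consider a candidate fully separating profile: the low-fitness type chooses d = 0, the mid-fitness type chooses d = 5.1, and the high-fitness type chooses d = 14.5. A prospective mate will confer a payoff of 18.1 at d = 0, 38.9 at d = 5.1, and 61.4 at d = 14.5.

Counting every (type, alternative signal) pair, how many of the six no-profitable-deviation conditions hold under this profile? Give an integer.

3

Mid-fitness (own payoff 38.9 − 5.4×5.1 = 11.36): to d=0 gives 18.1 → profitable ✗; to d=14.5 gives 61.4 − 5.4×14.5 = -16.9 → no gain ✓.
High-fitness (own payoff 61.4 − 3.7×14.5 = 7.75): to d=0 gives 18.1 → profitable ✗; to d=5.1 gives 38.9 − 3.7×5.1 = 20.03 → profitable ✗.
Low-fitness (own payoff 18.1): to d=5.1 gives 38.9 − 8.8×5.1 = -5.98 → no gain ✓; to d=14.5 gives 61.4 − 8.8×14.5 = -66.2 → no gain ✓.
3 of the 6 constraints hold; not an equilibrium.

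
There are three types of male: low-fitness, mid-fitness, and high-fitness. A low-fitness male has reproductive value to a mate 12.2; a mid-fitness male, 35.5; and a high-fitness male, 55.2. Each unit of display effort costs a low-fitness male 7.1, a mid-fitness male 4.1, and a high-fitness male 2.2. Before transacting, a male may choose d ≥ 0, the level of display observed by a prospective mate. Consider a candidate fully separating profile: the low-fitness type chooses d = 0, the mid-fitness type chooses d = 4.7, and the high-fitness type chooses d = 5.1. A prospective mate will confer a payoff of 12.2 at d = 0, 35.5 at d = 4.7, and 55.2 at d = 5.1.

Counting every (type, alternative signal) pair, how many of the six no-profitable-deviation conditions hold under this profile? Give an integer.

4

High-fitness (own payoff 55.2 − 2.2×5.1 = 43.98): to d=0 gives 12.2 → no gain ✓; to d=4.7 gives 35.5 − 2.2×4.7 = 25.16 → no gain ✓.
Mid-fitness (own payoff 35.5 − 4.1×4.7 = 16.23): to d=0 gives 12.2 → no gain ✓; to d=5.1 gives 55.2 − 4.1×5.1 = 34.29 → profitable ✗.
Low-fitness (own payoff 12.2): to d=4.7 gives 35.5 − 7.1×4.7 = 2.13 → no gain ✓; to d=5.1 gives 55.2 − 7.1×5.1 = 18.99 → profitable ✗.
4 of the 6 constraints hold; not an equilibrium.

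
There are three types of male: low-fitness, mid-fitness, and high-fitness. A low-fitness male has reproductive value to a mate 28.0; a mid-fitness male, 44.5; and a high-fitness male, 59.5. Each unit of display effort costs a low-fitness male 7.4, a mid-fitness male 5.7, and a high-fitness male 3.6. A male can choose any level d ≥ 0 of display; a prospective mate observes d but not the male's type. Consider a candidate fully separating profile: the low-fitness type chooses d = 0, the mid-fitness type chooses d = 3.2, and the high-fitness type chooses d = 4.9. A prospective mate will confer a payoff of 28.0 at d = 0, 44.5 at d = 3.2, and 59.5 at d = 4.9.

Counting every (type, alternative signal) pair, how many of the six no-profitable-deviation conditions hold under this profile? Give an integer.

Mid-fitness (own payoff 44.5 − 5.7×3.2 = 26.26): to d=0 gives 28.0 → profitable ✗; to d=4.9 gives 59.5 − 5.7×4.9 = 31.57 → profitable ✗.
Low-fitness (own payoff 28.0): to d=3.2 gives 44.5 − 7.4×3.2 = 20.82 → no gain ✓; to d=4.9 gives 59.5 − 7.4×4.9 = 23.24 → no gain ✓.
High-fitness (own payoff 59.5 − 3.6×4.9 = 41.86): to d=0 gives 28.0 → no gain ✓; to d=3.2 gives 44.5 − 3.6×3.2 = 32.98 → no gain ✓.
4 of the 6 constraints hold; not an equilibrium.

4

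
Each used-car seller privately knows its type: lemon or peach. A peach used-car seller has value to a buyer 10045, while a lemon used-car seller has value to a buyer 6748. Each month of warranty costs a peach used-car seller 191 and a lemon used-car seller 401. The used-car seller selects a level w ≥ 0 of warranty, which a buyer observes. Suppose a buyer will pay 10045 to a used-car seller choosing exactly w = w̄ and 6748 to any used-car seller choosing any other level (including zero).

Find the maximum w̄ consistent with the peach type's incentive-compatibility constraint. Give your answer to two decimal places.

Choosing w̄ yields the peach type 10045 − 191·w̄; choosing zero yields 6748.
The peach type is indifferent at 10045 − 191·w̄ = 6748, i.e. w̄ = (10045 − 6748) / 191 ≈ 17.26.
For any w̄ above 17.26 the peach type would rather pool at zero, so separation collapses.

17.26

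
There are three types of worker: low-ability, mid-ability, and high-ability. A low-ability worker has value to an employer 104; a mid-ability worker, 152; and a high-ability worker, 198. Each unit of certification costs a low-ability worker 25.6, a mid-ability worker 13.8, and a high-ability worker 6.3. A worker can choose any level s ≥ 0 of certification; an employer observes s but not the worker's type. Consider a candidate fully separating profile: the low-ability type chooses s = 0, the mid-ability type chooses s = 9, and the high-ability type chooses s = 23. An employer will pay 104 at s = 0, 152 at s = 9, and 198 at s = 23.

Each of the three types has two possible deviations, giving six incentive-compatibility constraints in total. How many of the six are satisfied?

3

Mid-ability (own payoff 152 − 13.8×9 = 27.8): to s=0 gives 104 → profitable ✗; to s=23 gives 198 − 13.8×23 = -119.4 → no gain ✓.
High-ability (own payoff 198 − 6.3×23 = 53.1): to s=0 gives 104 → profitable ✗; to s=9 gives 152 − 6.3×9 = 95.3 → profitable ✗.
Low-ability (own payoff 104): to s=9 gives 152 − 25.6×9 = -78.4 → no gain ✓; to s=23 gives 198 − 25.6×23 = -390.8 → no gain ✓.
3 of the 6 constraints hold; not an equilibrium.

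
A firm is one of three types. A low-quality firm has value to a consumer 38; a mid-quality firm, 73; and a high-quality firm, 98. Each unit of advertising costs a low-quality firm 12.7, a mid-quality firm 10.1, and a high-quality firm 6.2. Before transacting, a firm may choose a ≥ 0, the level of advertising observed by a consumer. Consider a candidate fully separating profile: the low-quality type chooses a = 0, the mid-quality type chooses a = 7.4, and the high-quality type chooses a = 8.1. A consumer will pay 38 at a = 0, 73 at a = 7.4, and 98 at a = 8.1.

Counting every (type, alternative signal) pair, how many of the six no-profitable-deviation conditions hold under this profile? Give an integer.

4

Low-quality (own payoff 38): to a=7.4 gives 73 − 12.7×7.4 = -20.98 → no gain ✓; to a=8.1 gives 98 − 12.7×8.1 = -4.87 → no gain ✓.
Mid-quality (own payoff 73 − 10.1×7.4 = -1.74): to a=0 gives 38 → profitable ✗; to a=8.1 gives 98 − 10.1×8.1 = 16.19 → profitable ✗.
High-quality (own payoff 98 − 6.2×8.1 = 47.78): to a=0 gives 38 → no gain ✓; to a=7.4 gives 73 − 6.2×7.4 = 27.12 → no gain ✓.
4 of the 6 constraints hold; not an equilibrium.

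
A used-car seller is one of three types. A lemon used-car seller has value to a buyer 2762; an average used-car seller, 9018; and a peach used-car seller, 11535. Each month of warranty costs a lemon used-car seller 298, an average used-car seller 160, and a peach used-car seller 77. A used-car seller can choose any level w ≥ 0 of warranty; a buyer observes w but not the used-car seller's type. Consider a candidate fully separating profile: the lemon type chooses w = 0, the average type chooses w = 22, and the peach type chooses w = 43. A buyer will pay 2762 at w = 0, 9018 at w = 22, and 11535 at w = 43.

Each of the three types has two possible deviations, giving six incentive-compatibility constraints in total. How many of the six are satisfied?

Average (own payoff 9018 − 160×22 = 5498): to w=0 gives 2762 → no gain ✓; to w=43 gives 11535 − 160×43 = 4655 → no gain ✓.
Peach (own payoff 11535 − 77×43 = 8224): to w=0 gives 2762 → no gain ✓; to w=22 gives 9018 − 77×22 = 7324 → no gain ✓.
Lemon (own payoff 2762): to w=22 gives 9018 − 298×22 = 2462 → no gain ✓; to w=43 gives 11535 − 298×43 = -1279 → no gain ✓.
6 of the 6 constraints hold; this profile is a separating equilibrium.

6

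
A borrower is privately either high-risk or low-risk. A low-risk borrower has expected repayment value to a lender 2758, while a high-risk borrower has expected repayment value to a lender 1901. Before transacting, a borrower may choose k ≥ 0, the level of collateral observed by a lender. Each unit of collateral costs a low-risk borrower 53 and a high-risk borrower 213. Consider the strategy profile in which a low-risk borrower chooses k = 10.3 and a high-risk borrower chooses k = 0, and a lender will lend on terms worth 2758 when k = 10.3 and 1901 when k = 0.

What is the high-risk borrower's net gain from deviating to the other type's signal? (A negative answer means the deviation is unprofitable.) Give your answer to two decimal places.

-1336.90

Playing k = 0 the high-risk borrower receives 1901.
Deviating to k = 10.3 brings payment 2758 at cost 213 × 10.3 = 2193.9, netting 564.1.
Gain from deviating: 564.1 − 1901 = -1336.90.
The gain is negative, so the high-risk type's incentive-compatibility constraint is satisfied.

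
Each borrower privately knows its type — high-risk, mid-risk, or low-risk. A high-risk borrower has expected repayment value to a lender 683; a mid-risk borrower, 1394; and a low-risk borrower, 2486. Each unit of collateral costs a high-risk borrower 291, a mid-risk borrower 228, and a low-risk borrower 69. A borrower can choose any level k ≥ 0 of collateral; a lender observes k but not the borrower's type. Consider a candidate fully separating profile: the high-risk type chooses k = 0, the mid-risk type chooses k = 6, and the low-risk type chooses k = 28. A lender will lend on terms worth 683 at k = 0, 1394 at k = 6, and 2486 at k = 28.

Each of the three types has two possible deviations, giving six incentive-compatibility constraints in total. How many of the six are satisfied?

3

Mid-risk (own payoff 1394 − 228×6 = 26): to k=0 gives 683 → profitable ✗; to k=28 gives 2486 − 228×28 = -3898 → no gain ✓.
Low-risk (own payoff 2486 − 69×28 = 554): to k=0 gives 683 → profitable ✗; to k=6 gives 1394 − 69×6 = 980 → profitable ✗.
High-risk (own payoff 683): to k=6 gives 1394 − 291×6 = -352 → no gain ✓; to k=28 gives 2486 − 291×28 = -5662 → no gain ✓.
3 of the 6 constraints hold; not an equilibrium.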